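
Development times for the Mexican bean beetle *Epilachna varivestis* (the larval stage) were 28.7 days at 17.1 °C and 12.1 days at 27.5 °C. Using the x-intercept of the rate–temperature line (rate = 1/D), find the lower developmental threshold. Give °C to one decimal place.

Under the model K = D·(T − T_b), so D₁·(T₁ − T_b) = D₂·(T₂ − T_b).
28.7·(17.1 − T_b) = 12.1·(27.5 − T_b)
T_b = (28.7·17.1 − 12.1·27.5) / (28.7 − 12.1) = 158.02 / 16.6 = 9.519 °C ≈ 9.5 °C.

9.5 °C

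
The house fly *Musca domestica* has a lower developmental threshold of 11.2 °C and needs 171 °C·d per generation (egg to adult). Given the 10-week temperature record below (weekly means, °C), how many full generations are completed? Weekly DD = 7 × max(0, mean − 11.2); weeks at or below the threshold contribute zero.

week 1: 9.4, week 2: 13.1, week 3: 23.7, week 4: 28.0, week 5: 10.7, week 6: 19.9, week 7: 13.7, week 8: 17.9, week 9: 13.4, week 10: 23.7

2 generations

Weekly DD (7 × max(0, T̄ − 11.2)): 0.0, 13.3, 87.5, 117.6, 0.0, 60.9, 17.5, 46.9, 15.4, 87.5.
Season total = 446.6 DD.
Complete generations = ⌊446.6 / 171⌋ = 2.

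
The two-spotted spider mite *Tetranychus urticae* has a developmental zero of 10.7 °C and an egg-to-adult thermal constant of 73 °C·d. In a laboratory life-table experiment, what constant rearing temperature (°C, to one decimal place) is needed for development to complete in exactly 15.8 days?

Required daily accumulation = 73 / 15.8 = 4.620 DD/day.
T = T_base + 4.620 = 10.7 + 4.620 = 15.320 ≈ 15.3 °C.

15.3 °C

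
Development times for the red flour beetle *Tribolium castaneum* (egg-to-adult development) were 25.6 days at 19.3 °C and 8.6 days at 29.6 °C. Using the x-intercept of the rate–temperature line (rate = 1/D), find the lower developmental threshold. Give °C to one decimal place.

Under the model K = D·(T − T_b), so D₁·(T₁ − T_b) = D₂·(T₂ − T_b).
25.6·(19.3 − T_b) = 8.6·(29.6 − T_b)
T_b = (25.6·19.3 − 8.6·29.6) / (25.6 − 8.6) = 239.52 / 17.0 = 14.089 °C ≈ 14.1 °C.

14.1 °C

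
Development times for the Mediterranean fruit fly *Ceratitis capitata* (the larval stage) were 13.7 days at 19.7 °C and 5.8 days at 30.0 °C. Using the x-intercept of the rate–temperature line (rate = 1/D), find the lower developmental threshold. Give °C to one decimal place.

Equal thermal constants: D₁(T₁ − T_b) = D₂(T₂ − T_b).
13.7·(19.7 − T_b) = 5.8·(30.0 − T_b)
T_b = (13.7·19.7 − 5.8·30.0) / (13.7 − 5.8) = 95.89 / 7.9 = 12.138 °C ≈ 12.1 °C.

12.1 °C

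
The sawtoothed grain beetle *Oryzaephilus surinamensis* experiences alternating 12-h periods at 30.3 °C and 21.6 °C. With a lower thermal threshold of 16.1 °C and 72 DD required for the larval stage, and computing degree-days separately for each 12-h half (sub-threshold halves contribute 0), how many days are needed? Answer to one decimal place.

Day half: max(0, 30.3 − 16.1) × 0.5 = 14.2 × 0.5 = 7.10 DD.
Night half: max(0, 21.6 − 16.1) × 0.5 = 5.5 × 0.5 = 2.75 DD.
Per 24 h: 9.85 DD/day.
Duration = 72 / 9.85 = 7.310 ≈ 7.3 days.

7.3 days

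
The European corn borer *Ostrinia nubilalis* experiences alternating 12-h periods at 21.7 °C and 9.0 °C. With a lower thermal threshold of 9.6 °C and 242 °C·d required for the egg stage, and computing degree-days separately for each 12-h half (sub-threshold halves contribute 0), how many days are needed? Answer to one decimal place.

Day half: max(0, 21.7 − 9.6) × 0.5 = 12.1 × 0.5 = 6.05 DD.
Night half: max(0, 9.0 − 9.6) × 0.5 = 0.0 × 0.5 = 0.00 DD.
Per 24 h: 6.05 DD/day.
Duration = 242 / 6.05 = 40.000 ≈ 40.0 days.

40.0 days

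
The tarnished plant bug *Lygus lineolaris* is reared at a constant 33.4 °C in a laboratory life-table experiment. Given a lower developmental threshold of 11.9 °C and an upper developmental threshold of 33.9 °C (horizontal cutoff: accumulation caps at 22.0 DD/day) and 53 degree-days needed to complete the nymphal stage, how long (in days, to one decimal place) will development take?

2.5 days

Daily accumulation = 33.4 − 11.9 = 21.5 DD/day.
Duration = 53 / 21.5 = 2.465 ≈ 2.5 days.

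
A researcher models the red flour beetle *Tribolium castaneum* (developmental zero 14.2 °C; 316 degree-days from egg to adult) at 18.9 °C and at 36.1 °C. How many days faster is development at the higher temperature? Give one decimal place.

52.8 days

At 18.9 °C: 316 / (18.9 − 14.2) = 316 / 4.7 = 67.234 d.
At 36.1 °C: 316 / (36.1 − 14.2) = 316 / 21.9 = 14.429 d.
Difference = |67.234 − 14.429| = 52.805 ≈ 52.8 days.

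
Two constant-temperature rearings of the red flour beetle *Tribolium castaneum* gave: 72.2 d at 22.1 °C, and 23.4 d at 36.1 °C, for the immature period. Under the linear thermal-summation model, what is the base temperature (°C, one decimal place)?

15.4 °C

Under the model K = D·(T − T_b), so D₁·(T₁ − T_b) = D₂·(T₂ − T_b).
72.2·(22.1 − T_b) = 23.4·(36.1 − T_b)
T_b = (72.2·22.1 − 23.4·36.1) / (72.2 − 23.4) = 750.88 / 48.8 = 15.387 °C ≈ 15.4 °C.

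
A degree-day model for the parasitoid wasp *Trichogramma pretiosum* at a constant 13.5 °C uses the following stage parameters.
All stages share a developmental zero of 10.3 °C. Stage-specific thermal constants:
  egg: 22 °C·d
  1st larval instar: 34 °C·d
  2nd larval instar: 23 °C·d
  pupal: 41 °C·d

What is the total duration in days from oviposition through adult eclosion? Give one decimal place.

37.5 days

Daily accumulation at 13.5 °C = 13.5 − 10.3 = 3.2 DD/day.
Total K = 22 + 34 + 23 + 41 = 120 DD.
Total duration = 120 / 3.2 = 37.500 ≈ 37.5 days.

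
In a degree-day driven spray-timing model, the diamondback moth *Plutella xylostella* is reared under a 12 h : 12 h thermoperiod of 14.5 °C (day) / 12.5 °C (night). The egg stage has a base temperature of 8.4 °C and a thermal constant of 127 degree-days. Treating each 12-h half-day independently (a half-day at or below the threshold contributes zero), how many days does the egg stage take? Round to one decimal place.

Day half: max(0, 14.5 − 8.4) × 0.5 = 6.1 × 0.5 = 3.05 DD.
Night half: max(0, 12.5 − 8.4) × 0.5 = 4.1 × 0.5 = 2.05 DD.
Per 24 h: 5.10 DD/day.
Duration = 127 / 5.10 = 24.902 ≈ 24.9 days.

24.9 days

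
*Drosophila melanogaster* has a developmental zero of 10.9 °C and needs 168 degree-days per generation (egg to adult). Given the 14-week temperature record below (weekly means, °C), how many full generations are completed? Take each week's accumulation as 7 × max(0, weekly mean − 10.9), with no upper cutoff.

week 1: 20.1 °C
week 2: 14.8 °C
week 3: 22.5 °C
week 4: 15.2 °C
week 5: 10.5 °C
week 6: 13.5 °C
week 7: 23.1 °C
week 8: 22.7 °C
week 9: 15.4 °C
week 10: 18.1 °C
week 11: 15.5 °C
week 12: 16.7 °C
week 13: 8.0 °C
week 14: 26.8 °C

3 generations

Weekly DD (7 × max(0, T̄ − 10.9)): 64.4, 27.3, 81.2, 30.1, 0.0, 18.2, 85.4, 82.6, 31.5, 50.4, 32.2, 40.6, 0.0, 111.3.
Season total = 655.2 DD.
Complete generations = ⌊655.2 / 168⌋ = 3.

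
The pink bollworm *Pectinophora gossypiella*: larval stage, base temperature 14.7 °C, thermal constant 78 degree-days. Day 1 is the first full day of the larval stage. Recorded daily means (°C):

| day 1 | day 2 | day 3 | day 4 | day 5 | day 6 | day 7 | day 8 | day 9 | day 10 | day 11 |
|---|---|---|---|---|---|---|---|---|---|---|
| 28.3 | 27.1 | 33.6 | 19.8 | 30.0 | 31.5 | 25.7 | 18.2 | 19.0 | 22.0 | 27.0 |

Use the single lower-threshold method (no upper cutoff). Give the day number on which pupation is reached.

day 6

Daily DD above 14.7 °C: 13.6, 12.4, 18.9, 5.1, 15.3, 16.8, 11.0, 3.5, 4.3, 7.3, 12.3.
Cumulative: 13.6, 26.0, 44.9, 50.0, 65.3, 82.1, 93.1, 96.6, 100.9, 108.2, 120.5.
The total first reaches 78 DD on day 6.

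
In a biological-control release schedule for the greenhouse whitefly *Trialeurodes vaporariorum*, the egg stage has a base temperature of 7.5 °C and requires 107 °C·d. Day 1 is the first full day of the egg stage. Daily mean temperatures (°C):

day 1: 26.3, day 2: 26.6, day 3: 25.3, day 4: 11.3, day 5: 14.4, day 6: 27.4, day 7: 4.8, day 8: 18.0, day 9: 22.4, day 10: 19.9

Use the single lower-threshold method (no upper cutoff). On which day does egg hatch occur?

Daily DD above 7.5 °C: 18.8, 19.1, 17.8, 3.8, 6.9, 19.9, 0.0, 10.5, 14.9, 12.4.
Cumulative: 18.8, 37.9, 55.7, 59.5, 66.4, 86.3, 86.3, 96.8, 111.7, 124.1.
The total first reaches 107 DD on day 9.

day 9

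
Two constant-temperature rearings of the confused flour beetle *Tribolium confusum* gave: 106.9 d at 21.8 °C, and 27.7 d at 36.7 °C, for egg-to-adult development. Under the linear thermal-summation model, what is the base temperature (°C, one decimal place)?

16.6 °C

Linear rate model ⇒ the product D·(T − T_b) is constant across temperatures.
106.9·(21.8 − T_b) = 27.7·(36.7 − T_b)
T_b = (106.9·21.8 − 27.7·36.7) / (106.9 − 27.7) = 1313.83 / 79.2 = 16.589 °C ≈ 16.6 °C.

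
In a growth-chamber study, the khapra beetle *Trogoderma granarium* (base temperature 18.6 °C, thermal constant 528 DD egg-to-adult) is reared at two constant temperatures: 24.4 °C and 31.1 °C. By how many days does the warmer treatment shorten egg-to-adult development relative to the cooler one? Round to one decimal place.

48.8 days

At 24.4 °C: 528 / (24.4 − 18.6) = 528 / 5.8 = 91.034 d.
At 31.1 °C: 528 / (31.1 − 18.6) = 528 / 12.5 = 42.240 d.
Difference = |91.034 − 42.240| = 48.794 ≈ 48.8 days.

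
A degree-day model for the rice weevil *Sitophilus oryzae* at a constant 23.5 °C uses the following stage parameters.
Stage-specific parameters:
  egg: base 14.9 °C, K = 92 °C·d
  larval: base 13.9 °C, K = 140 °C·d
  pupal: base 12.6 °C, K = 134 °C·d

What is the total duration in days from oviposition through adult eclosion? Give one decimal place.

37.6 days

egg: 92 / (23.5 − 14.9) = 92 / 8.6 = 10.698 d.
larval: 140 / (23.5 − 13.9) = 140 / 9.6 = 14.583 d.
pupal: 134 / (23.5 − 12.6) = 134 / 10.9 = 12.294 d.
Sum = 37.575 ≈ 37.6 days.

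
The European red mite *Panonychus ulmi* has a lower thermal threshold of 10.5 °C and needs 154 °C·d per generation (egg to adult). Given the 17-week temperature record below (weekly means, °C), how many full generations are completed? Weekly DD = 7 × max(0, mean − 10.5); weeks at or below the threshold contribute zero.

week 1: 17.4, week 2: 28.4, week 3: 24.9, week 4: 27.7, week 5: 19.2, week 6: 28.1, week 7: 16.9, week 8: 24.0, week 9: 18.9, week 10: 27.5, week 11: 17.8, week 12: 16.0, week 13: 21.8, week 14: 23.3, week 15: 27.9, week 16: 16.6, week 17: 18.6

8 generations

Weekly DD (7 × max(0, T̄ − 10.5)): 48.3, 125.3, 100.8, 120.4, 60.9, 123.2, 44.8, 94.5, 58.8, 119.0, 51.1, 38.5, 79.1, 89.6, 121.8, 42.7, 56.7.
Season total = 1375.5 DD.
Complete generations = ⌊1375.5 / 154⌋ = 8.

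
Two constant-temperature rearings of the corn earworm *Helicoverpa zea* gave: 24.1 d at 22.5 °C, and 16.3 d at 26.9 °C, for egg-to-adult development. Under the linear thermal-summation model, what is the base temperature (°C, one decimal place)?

13.3 °C

Under the model K = D·(T − T_b), so D₁·(T₁ − T_b) = D₂·(T₂ − T_b).
24.1·(22.5 − T_b) = 16.3·(26.9 − T_b)
T_b = (24.1·22.5 − 16.3·26.9) / (24.1 − 16.3) = 103.78 / 7.8 = 13.305 °C ≈ 13.3 °C.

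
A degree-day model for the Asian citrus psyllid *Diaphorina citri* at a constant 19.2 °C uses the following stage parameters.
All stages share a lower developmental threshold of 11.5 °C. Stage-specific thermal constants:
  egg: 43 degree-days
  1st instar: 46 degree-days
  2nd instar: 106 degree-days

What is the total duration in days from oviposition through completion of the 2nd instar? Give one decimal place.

Daily accumulation at 19.2 °C = 19.2 − 11.5 = 7.7 DD/day.
Total K = 43 + 46 + 106 = 195 DD.
Total duration = 195 / 7.7 = 25.325 ≈ 25.3 days.

25.3 days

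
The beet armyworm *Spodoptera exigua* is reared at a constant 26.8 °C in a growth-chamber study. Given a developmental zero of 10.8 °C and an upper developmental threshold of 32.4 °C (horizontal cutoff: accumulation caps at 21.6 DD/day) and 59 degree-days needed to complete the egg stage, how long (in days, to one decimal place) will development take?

Daily accumulation = 26.8 − 10.8 = 16.0 DD/day.
Duration = 59 / 16.0 = 3.688 ≈ 3.7 days.

3.7 days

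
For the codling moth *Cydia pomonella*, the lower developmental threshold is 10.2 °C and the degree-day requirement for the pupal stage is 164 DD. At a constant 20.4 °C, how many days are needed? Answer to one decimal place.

16.1 days

Daily accumulation = 20.4 − 10.2 = 10.2 DD/day.
Duration = 164 / 10.2 = 16.078 ≈ 16.1 days.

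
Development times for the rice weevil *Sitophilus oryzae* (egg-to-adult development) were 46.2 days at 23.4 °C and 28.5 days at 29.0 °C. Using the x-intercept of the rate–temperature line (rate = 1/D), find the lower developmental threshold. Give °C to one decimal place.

Equal thermal constants: D₁(T₁ − T_b) = D₂(T₂ − T_b).
46.2·(23.4 − T_b) = 28.5·(29.0 − T_b)
T_b = (46.2·23.4 − 28.5·29.0) / (46.2 − 28.5) = 254.58 / 17.7 = 14.383 °C ≈ 14.4 °C.

14.4 °C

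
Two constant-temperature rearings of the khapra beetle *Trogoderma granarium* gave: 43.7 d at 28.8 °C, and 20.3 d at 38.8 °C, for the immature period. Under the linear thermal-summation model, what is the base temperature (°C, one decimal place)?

20.1 °C

Equal thermal constants: D₁(T₁ − T_b) = D₂(T₂ − T_b).
43.7·(28.8 − T_b) = 20.3·(38.8 − T_b)
T_b = (43.7·28.8 − 20.3·38.8) / (43.7 − 20.3) = 470.92 / 23.4 = 20.125 °C ≈ 20.1 °C.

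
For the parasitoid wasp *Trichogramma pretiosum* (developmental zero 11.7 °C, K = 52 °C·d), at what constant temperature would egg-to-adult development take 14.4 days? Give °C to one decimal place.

Required daily accumulation = 52 / 14.4 = 3.611 DD/day.
T = T_base + 3.611 = 11.7 + 3.611 = 15.311 ≈ 15.3 °C.

15.3 °C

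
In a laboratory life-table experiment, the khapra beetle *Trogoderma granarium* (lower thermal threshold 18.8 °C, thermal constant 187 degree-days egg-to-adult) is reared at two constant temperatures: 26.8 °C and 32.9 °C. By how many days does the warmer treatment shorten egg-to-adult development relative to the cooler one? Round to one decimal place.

10.1 days

At 26.8 °C: 187 / (26.8 − 18.8) = 187 / 8.0 = 23.375 d.
At 32.9 °C: 187 / (32.9 − 18.8) = 187 / 14.1 = 13.262 d.
Difference = |23.375 − 13.262| = 10.113 ≈ 10.1 days.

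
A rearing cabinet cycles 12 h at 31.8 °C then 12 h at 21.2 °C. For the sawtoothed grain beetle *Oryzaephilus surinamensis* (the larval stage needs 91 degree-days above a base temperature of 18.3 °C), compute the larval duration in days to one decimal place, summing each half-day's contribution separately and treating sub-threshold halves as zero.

11.1 days

Day half: max(0, 31.8 − 18.3) × 0.5 = 13.5 × 0.5 = 6.75 DD.
Night half: max(0, 21.2 − 18.3) × 0.5 = 2.9 × 0.5 = 1.45 DD.
Per 24 h: 8.20 DD/day.
Duration = 91 / 8.20 = 11.098 ≈ 11.1 days.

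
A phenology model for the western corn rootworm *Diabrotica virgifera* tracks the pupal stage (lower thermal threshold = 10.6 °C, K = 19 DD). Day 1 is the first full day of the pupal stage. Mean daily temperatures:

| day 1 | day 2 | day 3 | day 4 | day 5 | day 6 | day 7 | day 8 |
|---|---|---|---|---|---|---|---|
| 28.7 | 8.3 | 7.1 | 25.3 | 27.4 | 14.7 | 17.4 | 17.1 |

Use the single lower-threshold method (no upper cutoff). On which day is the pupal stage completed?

day 4

Daily DD above 10.6 °C: 18.1, 0.0, 0.0, 14.7, 16.8, 4.1, 6.8, 6.5.
Cumulative: 18.1, 18.1, 18.1, 32.8, 49.6, 53.7, 60.5, 67.0.
The total first reaches 19 DD on day 4.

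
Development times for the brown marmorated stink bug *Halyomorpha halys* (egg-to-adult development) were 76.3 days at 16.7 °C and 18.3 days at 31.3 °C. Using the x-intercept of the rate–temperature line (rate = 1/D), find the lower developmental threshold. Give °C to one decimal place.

12.1 °C

Linear rate model ⇒ the product D·(T − T_b) is constant across temperatures.
76.3·(16.7 − T_b) = 18.3·(31.3 − T_b)
T_b = (76.3·16.7 − 18.3·31.3) / (76.3 − 18.3) = 701.42 / 58.0 = 12.093 °C ≈ 12.1 °C.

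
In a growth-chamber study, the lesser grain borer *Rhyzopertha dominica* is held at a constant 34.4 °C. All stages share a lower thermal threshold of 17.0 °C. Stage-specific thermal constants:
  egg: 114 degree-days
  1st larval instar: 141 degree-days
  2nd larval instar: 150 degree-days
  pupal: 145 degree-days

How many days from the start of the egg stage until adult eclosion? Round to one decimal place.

31.6 days

Daily accumulation at 34.4 °C = 34.4 − 17.0 = 17.4 DD/day.
Total K = 114 + 141 + 150 + 145 = 550 DD.
Total duration = 550 / 17.4 = 31.609 ≈ 31.6 days.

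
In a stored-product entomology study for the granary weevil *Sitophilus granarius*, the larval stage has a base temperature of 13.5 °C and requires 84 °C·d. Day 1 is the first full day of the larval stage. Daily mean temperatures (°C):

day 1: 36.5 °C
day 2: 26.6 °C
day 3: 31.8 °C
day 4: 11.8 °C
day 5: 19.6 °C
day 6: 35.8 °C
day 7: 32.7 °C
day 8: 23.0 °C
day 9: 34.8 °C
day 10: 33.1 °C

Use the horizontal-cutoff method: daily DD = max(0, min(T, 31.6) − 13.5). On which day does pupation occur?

day 7

Daily DD above 13.5 °C (capped at 18.1): 18.1, 13.1, 18.1, 0.0, 6.1, 18.1, 18.1, 9.5, 18.1, 18.1.
Cumulative: 18.1, 31.2, 49.3, 49.3, 55.4, 73.5, 91.6, 101.1, 119.2, 137.3.
The total first reaches 84 DD on day 7.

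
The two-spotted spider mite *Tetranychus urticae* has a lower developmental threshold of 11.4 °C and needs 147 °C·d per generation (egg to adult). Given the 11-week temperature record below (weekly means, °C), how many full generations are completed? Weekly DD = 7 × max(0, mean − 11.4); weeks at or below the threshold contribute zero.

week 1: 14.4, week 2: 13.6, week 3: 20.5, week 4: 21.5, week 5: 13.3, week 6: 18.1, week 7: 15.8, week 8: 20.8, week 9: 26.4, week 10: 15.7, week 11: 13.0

Weekly DD (7 × max(0, T̄ − 11.4)): 21.0, 15.4, 63.7, 70.7, 13.3, 46.9, 30.8, 65.8, 105.0, 30.1, 11.2.
Season total = 473.9 DD.
Complete generations = ⌊473.9 / 147⌋ = 3.

3 generations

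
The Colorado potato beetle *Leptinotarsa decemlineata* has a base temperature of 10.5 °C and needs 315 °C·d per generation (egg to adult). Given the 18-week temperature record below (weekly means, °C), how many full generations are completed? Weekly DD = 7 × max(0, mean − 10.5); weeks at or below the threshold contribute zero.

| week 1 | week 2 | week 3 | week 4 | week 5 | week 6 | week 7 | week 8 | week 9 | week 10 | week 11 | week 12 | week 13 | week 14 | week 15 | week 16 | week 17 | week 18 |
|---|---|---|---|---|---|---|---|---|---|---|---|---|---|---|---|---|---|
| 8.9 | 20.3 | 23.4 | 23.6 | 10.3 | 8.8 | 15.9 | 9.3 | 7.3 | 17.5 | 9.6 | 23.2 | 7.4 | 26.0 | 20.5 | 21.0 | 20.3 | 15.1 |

Weekly DD (7 × max(0, T̄ − 10.5)): 0.0, 68.6, 90.3, 91.7, 0.0, 0.0, 37.8, 0.0, 0.0, 49.0, 0.0, 88.9, 0.0, 108.5, 70.0, 73.5, 68.6, 32.2.
Season total = 779.1 DD.
Complete generations = ⌊779.1 / 315⌋ = 2.

2 generations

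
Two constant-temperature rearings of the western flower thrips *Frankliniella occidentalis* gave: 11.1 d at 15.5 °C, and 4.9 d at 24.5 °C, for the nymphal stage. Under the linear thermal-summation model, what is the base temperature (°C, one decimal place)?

8.4 °C

Under the model K = D·(T − T_b), so D₁·(T₁ − T_b) = D₂·(T₂ − T_b).
11.1·(15.5 − T_b) = 4.9·(24.5 − T_b)
T_b = (11.1·15.5 − 4.9·24.5) / (11.1 − 4.9) = 52.00 / 6.2 = 8.387 °C ≈ 8.4 °C.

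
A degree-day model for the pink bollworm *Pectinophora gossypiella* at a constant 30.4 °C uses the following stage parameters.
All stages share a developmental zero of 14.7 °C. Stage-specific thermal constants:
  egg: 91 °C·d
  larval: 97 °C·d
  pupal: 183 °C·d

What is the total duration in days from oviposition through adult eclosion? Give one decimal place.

Daily accumulation at 30.4 °C = 30.4 − 14.7 = 15.7 DD/day.
Total K = 91 + 97 + 183 = 371 DD.
Total duration = 371 / 15.7 = 23.631 ≈ 23.6 days.

23.6 days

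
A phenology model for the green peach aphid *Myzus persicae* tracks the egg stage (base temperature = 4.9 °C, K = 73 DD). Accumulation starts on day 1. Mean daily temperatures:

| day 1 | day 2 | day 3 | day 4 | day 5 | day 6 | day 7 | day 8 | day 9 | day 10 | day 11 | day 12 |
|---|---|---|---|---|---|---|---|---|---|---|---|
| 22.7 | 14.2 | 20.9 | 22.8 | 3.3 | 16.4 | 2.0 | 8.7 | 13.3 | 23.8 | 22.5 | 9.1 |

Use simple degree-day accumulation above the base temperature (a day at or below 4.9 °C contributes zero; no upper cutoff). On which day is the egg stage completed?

day 8

Daily DD above 4.9 °C: 17.8, 9.3, 16.0, 17.9, 0.0, 11.5, 0.0, 3.8, 8.4, 18.9, 17.6, 4.2.
Cumulative: 17.8, 27.1, 43.1, 61.0, 61.0, 72.5, 72.5, 76.3, 84.7, 103.6, 121.2, 125.4.
The total first reaches 73 DD on day 8.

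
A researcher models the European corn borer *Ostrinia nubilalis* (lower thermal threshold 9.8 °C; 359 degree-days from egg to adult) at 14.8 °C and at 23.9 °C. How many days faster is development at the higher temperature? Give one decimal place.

46.3 days

At 14.8 °C: 359 / (14.8 − 9.8) = 359 / 5.0 = 71.800 d.
At 23.9 °C: 359 / (23.9 − 9.8) = 359 / 14.1 = 25.461 d.
Difference = |71.800 − 25.461| = 46.339 ≈ 46.3 days.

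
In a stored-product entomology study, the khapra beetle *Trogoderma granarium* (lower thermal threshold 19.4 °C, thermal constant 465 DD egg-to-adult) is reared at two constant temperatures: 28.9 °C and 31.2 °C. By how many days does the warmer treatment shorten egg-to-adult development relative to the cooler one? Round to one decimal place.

9.5 days

At 28.9 °C: 465 / (28.9 − 19.4) = 465 / 9.5 = 48.947 d.
At 31.2 °C: 465 / (31.2 − 19.4) = 465 / 11.8 = 39.407 d.
Difference = |48.947 − 39.407| = 9.541 ≈ 9.5 days.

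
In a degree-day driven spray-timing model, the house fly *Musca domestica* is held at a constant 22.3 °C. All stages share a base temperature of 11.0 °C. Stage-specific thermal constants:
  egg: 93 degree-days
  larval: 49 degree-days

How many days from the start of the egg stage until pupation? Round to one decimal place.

Daily accumulation at 22.3 °C = 22.3 − 11.0 = 11.3 DD/day.
Total K = 93 + 49 = 142 DD.
Total duration = 142 / 11.3 = 12.566 ≈ 12.6 days.

12.6 days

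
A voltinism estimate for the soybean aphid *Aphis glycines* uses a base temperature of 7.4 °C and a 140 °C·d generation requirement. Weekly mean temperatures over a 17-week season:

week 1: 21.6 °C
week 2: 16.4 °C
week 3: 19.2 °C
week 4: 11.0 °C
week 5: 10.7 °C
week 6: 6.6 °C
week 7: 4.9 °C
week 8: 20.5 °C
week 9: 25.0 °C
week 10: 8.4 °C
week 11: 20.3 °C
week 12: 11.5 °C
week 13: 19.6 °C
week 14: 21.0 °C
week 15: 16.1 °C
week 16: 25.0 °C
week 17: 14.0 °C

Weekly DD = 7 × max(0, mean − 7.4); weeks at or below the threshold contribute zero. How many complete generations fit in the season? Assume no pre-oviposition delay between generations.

Weekly DD (7 × max(0, T̄ − 7.4)): 99.4, 63.0, 82.6, 25.2, 23.1, 0.0, 0.0, 91.7, 123.2, 7.0, 90.3, 28.7, 85.4, 95.2, 60.9, 123.2, 46.2.
Season total = 1045.1 DD.
Complete generations = ⌊1045.1 / 140⌋ = 7.

7 generations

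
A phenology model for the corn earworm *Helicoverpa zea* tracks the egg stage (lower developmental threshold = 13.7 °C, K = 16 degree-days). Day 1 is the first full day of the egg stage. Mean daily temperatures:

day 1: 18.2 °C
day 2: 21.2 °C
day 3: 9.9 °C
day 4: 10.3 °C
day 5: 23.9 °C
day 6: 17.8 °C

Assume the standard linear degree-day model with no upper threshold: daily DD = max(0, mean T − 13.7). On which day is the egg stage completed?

Daily DD above 13.7 °C: 4.5, 7.5, 0.0, 0.0, 10.2, 4.1.
Cumulative: 4.5, 12.0, 12.0, 12.0, 22.2, 26.3.
The total first reaches 16 DD on day 5.

day 5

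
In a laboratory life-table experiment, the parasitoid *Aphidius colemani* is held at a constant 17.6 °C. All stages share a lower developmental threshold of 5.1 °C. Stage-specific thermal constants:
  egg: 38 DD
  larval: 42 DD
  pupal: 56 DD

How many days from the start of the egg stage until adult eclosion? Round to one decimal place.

Daily accumulation at 17.6 °C = 17.6 − 5.1 = 12.5 DD/day.
Total K = 38 + 42 + 56 = 136 DD.
Total duration = 136 / 12.5 = 10.880 ≈ 10.9 days.

10.9 days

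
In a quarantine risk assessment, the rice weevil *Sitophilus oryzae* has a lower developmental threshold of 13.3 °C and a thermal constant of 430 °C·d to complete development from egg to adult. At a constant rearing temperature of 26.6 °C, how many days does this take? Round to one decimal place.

32.3 days

Daily accumulation = 26.6 − 13.3 = 13.3 DD/day.
Duration = 430 / 13.3 = 32.331 ≈ 32.3 days.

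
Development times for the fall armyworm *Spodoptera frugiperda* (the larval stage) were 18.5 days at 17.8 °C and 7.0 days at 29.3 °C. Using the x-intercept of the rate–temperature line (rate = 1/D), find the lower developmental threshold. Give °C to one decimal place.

10.8 °C

Under the model K = D·(T − T_b), so D₁·(T₁ − T_b) = D₂·(T₂ − T_b).
18.5·(17.8 − T_b) = 7.0·(29.3 − T_b)
T_b = (18.5·17.8 − 7.0·29.3) / (18.5 − 7.0) = 124.20 / 11.5 = 10.800 °C ≈ 10.8 °C.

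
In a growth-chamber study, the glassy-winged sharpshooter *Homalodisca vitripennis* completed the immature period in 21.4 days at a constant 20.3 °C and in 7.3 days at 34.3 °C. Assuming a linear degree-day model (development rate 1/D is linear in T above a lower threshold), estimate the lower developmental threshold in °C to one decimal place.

Equal thermal constants: D₁(T₁ − T_b) = D₂(T₂ − T_b).
21.4·(20.3 − T_b) = 7.3·(34.3 − T_b)
T_b = (21.4·20.3 − 7.3·34.3) / (21.4 − 7.3) = 184.03 / 14.1 = 13.052 °C ≈ 13.1 °C.

13.1 °C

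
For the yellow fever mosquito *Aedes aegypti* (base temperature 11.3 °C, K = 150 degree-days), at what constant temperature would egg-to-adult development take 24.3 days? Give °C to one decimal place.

Required daily accumulation = 150 / 24.3 = 6.173 DD/day.
T = T_base + 6.173 = 11.3 + 6.173 = 17.473 ≈ 17.5 °C.

17.5 °C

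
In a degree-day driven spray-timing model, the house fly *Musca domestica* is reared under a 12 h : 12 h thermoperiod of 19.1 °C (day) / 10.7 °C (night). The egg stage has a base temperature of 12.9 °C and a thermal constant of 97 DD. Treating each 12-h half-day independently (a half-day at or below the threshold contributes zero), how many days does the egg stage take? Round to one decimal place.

31.3 days

Day half: max(0, 19.1 − 12.9) × 0.5 = 6.2 × 0.5 = 3.10 DD.
Night half: max(0, 10.7 − 12.9) × 0.5 = 0.0 × 0.5 = 0.00 DD.
Per 24 h: 3.10 DD/day.
Duration = 97 / 3.10 = 31.290 ≈ 31.3 days.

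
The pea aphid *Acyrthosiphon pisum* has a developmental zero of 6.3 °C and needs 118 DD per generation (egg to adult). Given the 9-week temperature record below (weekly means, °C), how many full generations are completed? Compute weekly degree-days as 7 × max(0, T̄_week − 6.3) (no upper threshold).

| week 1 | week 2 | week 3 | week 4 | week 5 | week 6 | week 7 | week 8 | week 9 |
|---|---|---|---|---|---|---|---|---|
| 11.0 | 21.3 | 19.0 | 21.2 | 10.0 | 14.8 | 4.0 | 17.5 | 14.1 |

4 generations

Weekly DD (7 × max(0, T̄ − 6.3)): 32.9, 105.0, 88.9, 104.3, 25.9, 59.5, 0.0, 78.4, 54.6.
Season total = 549.5 DD.
Complete generations = ⌊549.5 / 118⌋ = 4.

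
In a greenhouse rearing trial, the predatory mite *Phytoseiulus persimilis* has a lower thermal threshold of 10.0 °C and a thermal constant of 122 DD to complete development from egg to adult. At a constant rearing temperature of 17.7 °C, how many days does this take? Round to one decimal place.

15.8 days

Daily accumulation = 17.7 − 10.0 = 7.7 DD/day.
Duration = 122 / 7.7 = 15.844 ≈ 15.8 days.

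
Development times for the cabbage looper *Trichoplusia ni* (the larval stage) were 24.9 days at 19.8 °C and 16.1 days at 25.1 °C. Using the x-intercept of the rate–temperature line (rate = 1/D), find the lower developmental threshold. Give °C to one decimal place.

10.1 °C

Under the model K = D·(T − T_b), so D₁·(T₁ − T_b) = D₂·(T₂ − T_b).
24.9·(19.8 − T_b) = 16.1·(25.1 − T_b)
T_b = (24.9·19.8 − 16.1·25.1) / (24.9 − 16.1) = 88.91 / 8.8 = 10.103 °C ≈ 10.1 °C.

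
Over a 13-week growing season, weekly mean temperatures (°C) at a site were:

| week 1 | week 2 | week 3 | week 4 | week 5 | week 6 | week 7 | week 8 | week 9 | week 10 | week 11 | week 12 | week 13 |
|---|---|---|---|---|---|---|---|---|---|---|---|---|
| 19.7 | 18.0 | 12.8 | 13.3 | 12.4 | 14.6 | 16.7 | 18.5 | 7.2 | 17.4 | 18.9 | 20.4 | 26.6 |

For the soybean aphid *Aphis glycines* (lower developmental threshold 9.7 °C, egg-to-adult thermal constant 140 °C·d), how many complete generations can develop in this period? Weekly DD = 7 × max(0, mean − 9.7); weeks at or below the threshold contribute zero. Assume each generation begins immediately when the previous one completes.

4 generations

Weekly DD (7 × max(0, T̄ − 9.7)): 70.0, 58.1, 21.7, 25.2, 18.9, 34.3, 49.0, 61.6, 0.0, 53.9, 64.4, 74.9, 118.3.
Season total = 650.3 DD.
Complete generations = ⌊650.3 / 140⌋ = 4.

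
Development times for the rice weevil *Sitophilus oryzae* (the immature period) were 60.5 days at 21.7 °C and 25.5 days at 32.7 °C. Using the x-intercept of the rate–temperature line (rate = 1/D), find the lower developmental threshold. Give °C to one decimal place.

13.7 °C

Under the model K = D·(T − T_b), so D₁·(T₁ − T_b) = D₂·(T₂ − T_b).
60.5·(21.7 − T_b) = 25.5·(32.7 − T_b)
T_b = (60.5·21.7 − 25.5·32.7) / (60.5 − 25.5) = 479.00 / 35.0 = 13.686 °C ≈ 13.7 °C.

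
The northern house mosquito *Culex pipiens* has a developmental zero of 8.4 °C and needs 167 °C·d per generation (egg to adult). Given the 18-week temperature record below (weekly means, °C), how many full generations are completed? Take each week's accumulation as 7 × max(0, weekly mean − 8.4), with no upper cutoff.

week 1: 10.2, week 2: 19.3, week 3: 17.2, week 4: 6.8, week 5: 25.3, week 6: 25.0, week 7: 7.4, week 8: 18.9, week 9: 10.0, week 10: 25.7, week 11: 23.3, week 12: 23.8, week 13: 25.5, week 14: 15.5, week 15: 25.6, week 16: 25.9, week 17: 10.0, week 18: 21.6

Weekly DD (7 × max(0, T̄ − 8.4)): 12.6, 76.3, 61.6, 0.0, 118.3, 116.2, 0.0, 73.5, 11.2, 121.1, 104.3, 107.8, 119.7, 49.7, 120.4, 122.5, 11.2, 92.4.
Season total = 1318.8 DD.
Complete generations = ⌊1318.8 / 167⌋ = 7.

7 generations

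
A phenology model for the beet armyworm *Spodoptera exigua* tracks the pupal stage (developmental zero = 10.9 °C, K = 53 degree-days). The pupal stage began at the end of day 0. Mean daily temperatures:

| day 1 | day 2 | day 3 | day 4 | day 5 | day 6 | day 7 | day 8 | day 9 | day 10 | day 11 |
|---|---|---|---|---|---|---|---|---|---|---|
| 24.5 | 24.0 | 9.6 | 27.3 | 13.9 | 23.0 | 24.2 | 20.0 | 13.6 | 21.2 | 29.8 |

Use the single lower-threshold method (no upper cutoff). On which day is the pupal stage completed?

Daily DD above 10.9 °C: 13.6, 13.1, 0.0, 16.4, 3.0, 12.1, 13.3, 9.1, 2.7, 10.3, 18.9.
Cumulative: 13.6, 26.7, 26.7, 43.1, 46.1, 58.2, 71.5, 80.6, 83.3, 93.6, 112.5.
The total first reaches 53 DD on day 6.

day 6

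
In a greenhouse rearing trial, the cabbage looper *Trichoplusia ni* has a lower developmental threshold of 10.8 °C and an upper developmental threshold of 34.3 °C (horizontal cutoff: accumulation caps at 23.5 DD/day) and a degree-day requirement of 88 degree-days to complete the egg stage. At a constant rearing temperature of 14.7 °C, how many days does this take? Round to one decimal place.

Daily accumulation = 14.7 − 10.8 = 3.9 DD/day.
Duration = 88 / 3.9 = 22.564 ≈ 22.6 days.

22.6 days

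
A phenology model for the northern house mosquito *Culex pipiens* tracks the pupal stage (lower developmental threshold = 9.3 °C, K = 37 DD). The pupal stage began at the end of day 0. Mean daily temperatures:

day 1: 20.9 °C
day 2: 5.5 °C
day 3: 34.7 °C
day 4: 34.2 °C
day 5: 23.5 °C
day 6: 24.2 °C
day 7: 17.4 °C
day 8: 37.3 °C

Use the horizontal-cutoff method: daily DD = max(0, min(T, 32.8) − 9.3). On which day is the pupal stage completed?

day 4

Daily DD above 9.3 °C (capped at 23.5): 11.6, 0.0, 23.5, 23.5, 14.2, 14.9, 8.1, 23.5.
Cumulative: 11.6, 11.6, 35.1, 58.6, 72.8, 87.7, 95.8, 119.3.
The total first reaches 37 DD on day 4.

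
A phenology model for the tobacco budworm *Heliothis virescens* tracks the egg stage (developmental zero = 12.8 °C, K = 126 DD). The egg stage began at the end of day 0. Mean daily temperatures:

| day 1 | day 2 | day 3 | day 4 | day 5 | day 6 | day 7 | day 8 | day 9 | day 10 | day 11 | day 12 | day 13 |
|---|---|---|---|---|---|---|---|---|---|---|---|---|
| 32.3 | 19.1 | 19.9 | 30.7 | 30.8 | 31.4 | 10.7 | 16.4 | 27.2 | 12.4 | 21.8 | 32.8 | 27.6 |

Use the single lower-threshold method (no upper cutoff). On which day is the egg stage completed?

Daily DD above 12.8 °C: 19.5, 6.3, 7.1, 17.9, 18.0, 18.6, 0.0, 3.6, 14.4, 0.0, 9.0, 20.0, 14.8.
Cumulative: 19.5, 25.8, 32.9, 50.8, 68.8, 87.4, 87.4, 91.0, 105.4, 105.4, 114.4, 134.4, 149.2.
The total first reaches 126 DD on day 12.

day 12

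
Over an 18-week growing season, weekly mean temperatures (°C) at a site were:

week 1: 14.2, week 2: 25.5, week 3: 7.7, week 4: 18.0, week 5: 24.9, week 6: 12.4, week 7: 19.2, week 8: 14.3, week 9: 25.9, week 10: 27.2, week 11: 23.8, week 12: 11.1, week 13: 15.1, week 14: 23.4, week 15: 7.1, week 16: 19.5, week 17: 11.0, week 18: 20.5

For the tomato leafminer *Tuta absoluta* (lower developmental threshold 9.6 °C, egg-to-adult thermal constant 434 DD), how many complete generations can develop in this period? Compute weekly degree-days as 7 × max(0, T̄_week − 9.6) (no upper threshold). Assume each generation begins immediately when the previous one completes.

2 generations

Weekly DD (7 × max(0, T̄ − 9.6)): 32.2, 111.3, 0.0, 58.8, 107.1, 19.6, 67.2, 32.9, 114.1, 123.2, 99.4, 10.5, 38.5, 96.6, 0.0, 69.3, 9.8, 76.3.
Season total = 1066.8 DD.
Complete generations = ⌊1066.8 / 434⌋ = 2.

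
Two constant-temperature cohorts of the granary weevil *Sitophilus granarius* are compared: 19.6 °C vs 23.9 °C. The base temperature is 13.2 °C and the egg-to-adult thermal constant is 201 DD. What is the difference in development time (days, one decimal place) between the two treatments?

12.6 days

At 19.6 °C: 201 / (19.6 − 13.2) = 201 / 6.4 = 31.406 d.
At 23.9 °C: 201 / (23.9 − 13.2) = 201 / 10.7 = 18.785 d.
Difference = |31.406 − 18.785| = 12.621 ≈ 12.6 days.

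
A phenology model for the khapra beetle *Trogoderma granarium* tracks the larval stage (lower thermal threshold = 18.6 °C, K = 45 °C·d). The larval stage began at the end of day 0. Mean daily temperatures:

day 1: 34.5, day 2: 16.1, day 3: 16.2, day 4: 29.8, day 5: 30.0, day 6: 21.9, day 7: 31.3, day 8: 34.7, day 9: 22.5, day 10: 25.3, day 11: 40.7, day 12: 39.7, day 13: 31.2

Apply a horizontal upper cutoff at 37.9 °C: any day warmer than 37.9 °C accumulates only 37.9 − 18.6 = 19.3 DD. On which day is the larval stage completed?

Daily DD above 18.6 °C (capped at 19.3): 15.9, 0.0, 0.0, 11.2, 11.4, 3.3, 12.7, 16.1, 3.9, 6.7, 19.3, 19.3, 12.6.
Cumulative: 15.9, 15.9, 15.9, 27.1, 38.5, 41.8, 54.5, 70.6, 74.5, 81.2, 100.5, 119.8, 132.4.
The total first reaches 45 DD on day 7.

day 7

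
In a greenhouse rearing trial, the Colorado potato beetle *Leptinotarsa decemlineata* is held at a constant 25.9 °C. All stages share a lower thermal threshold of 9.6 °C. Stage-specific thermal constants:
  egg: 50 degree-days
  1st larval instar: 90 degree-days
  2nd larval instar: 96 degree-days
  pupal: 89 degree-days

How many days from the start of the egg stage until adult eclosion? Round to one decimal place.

19.9 days

Daily accumulation at 25.9 °C = 25.9 − 9.6 = 16.3 DD/day.
Total K = 50 + 90 + 96 + 89 = 325 DD.
Total duration = 325 / 16.3 = 19.939 ≈ 19.9 days.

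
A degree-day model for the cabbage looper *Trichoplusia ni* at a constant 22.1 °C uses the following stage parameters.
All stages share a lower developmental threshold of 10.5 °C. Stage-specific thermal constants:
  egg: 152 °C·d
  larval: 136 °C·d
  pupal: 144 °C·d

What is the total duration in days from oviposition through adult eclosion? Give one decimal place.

37.2 days

Daily accumulation at 22.1 °C = 22.1 − 10.5 = 11.6 DD/day.
Total K = 152 + 136 + 144 = 432 DD.
Total duration = 432 / 11.6 = 37.241 ≈ 37.2 days.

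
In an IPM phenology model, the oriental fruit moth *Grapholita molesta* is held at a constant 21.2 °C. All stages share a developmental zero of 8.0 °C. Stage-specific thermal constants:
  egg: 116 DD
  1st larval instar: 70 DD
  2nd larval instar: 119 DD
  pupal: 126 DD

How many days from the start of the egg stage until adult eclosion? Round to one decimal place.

32.7 days

Daily accumulation at 21.2 °C = 21.2 − 8.0 = 13.2 DD/day.
Total K = 116 + 70 + 119 + 126 = 431 DD.
Total duration = 431 / 13.2 = 32.652 ≈ 32.7 days.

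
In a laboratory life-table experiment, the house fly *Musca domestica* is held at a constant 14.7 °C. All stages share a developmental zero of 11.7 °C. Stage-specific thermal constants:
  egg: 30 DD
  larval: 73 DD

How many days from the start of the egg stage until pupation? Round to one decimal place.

Daily accumulation at 14.7 °C = 14.7 − 11.7 = 3.0 DD/day.
Total K = 30 + 73 = 103 DD.
Total duration = 103 / 3.0 = 34.333 ≈ 34.3 days.

34.3 days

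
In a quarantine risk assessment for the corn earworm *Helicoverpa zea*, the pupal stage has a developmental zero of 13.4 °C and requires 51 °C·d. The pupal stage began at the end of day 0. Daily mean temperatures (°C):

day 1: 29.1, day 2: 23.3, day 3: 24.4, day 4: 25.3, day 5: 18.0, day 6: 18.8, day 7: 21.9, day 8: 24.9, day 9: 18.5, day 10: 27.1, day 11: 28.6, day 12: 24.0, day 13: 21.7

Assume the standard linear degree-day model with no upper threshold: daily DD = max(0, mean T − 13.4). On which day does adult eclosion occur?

Daily DD above 13.4 °C: 15.7, 9.9, 11.0, 11.9, 4.6, 5.4, 8.5, 11.5, 5.1, 13.7, 15.2, 10.6, 8.3.
Cumulative: 15.7, 25.6, 36.6, 48.5, 53.1, 58.5, 67.0, 78.5, 83.6, 97.3, 112.5, 123.1, 131.4.
The total first reaches 51 DD on day 5.

day 5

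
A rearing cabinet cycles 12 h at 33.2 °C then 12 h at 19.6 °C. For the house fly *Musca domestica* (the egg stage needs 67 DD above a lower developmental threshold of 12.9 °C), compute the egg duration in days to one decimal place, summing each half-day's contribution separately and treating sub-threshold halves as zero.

Day half: max(0, 33.2 − 12.9) × 0.5 = 20.3 × 0.5 = 10.15 DD.
Night half: max(0, 19.6 − 12.9) × 0.5 = 6.7 × 0.5 = 3.35 DD.
Per 24 h: 13.50 DD/day.
Duration = 67 / 13.50 = 4.963 ≈ 5.0 days.

5.0 days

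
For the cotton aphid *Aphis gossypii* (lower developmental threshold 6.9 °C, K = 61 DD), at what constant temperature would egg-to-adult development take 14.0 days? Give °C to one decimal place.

11.3 °C

Required daily accumulation = 61 / 14.0 = 4.357 DD/day.
T = T_base + 4.357 = 6.9 + 4.357 = 11.257 ≈ 11.3 °C.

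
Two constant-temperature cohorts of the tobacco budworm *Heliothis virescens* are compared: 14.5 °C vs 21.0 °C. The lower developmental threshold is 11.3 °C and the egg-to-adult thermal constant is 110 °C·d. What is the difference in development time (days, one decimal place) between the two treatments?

At 14.5 °C: 110 / (14.5 − 11.3) = 110 / 3.2 = 34.375 d.
At 21.0 °C: 110 / (21.0 − 11.3) = 110 / 9.7 = 11.340 d.
Difference = |34.375 − 11.340| = 23.035 ≈ 23.0 days.

23.0 days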